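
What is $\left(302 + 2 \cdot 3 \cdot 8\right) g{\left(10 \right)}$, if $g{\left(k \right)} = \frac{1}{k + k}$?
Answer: $\frac{35}{2} \approx 17.5$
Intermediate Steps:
$g{\left(k \right)} = \frac{1}{2 k}$
$\left(302 + 2 \cdot 3 \cdot 8\right) g{\left(10 \right)} = \left(302 + 2 \cdot 3 \cdot 8\right) \frac{1}{2 \cdot 10} = \left(302 + 6 \cdot 8\right) \frac{1}{2} \cdot \frac{1}{10} = \left(302 + 48\right) \frac{1}{20} = 350 \cdot \frac{1}{20} = \frac{35}{2}$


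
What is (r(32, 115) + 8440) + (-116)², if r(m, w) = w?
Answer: 22011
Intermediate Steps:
(r(32, 115) + 8440) + (-116)² = (115 + 8440) + (-116)² = 8555 + 13456 = 22011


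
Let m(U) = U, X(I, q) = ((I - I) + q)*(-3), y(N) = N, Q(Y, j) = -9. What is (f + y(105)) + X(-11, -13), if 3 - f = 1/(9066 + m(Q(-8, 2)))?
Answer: 1331378/9057 ≈ 147.00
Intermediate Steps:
X(I, q) = -3*q (X(I, q) = (0 + q)*(-3) = q*(-3) = -3*q)
f = 27170/9057 (f = 3 - 1/(9066 - 9) = 3 - 1/9057 = 27170/9057 ≈ 2.9999)
(f + y(105)) + X(-11, -13) = (27170/9057 + 105) - 3*(-13) = 978155/9057 + 39 = 1331378/9057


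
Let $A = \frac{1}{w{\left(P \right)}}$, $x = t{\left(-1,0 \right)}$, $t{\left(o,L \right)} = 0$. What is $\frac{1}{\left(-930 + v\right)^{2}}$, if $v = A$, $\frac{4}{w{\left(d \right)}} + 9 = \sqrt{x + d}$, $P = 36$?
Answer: $\frac{16}{13860729} \approx 1.1543 \cdot 10^{-6}$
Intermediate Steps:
$x = 0$
$w{\left(d \right)} = \frac{4}{-9 + \sqrt{d}}$ ($w{\left(d \right)} = \frac{4}{-9 + \sqrt{0 + d}} = \frac{4}{-9 + \sqrt{d}}$)
$A = - \frac{3}{4}$ ($A = \frac{1}{4 \frac{1}{-9 + \sqrt{36}}} = \frac{1}{4 \frac{1}{-9 + 6}} = \frac{1}{4 \frac{1}{-3}} = \frac{1}{4 \left(- \frac{1}{3}\right)} = \frac{1}{- \frac{4}{3}} = - \frac{3}{4} \approx -0.75$)
$v = - \frac{3}{4} \approx -0.75$
$\frac{1}{\left(-930 + v\right)^{2}} = \frac{1}{\left(-930 - \frac{3}{4}\right)^{2}} = \frac{1}{\left(- \frac{3723}{4}\right)^{2}} = \frac{1}{\frac{13860729}{16}} = \frac{16}{13860729}$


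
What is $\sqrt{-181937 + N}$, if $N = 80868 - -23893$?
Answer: $2 i \sqrt{19294} \approx 277.81 i$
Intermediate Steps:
$N = 104761$ ($N = 80868 + 23893 = 104761$)
$\sqrt{-181937 + N} = \sqrt{-181937 + 104761} = \sqrt{-77176} = 2 i \sqrt{19294}$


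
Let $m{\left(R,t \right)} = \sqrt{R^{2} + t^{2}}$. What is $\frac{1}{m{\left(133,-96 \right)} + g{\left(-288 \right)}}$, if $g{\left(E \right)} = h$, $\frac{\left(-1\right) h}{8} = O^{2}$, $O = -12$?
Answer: $- \frac{1152}{1300199} - \frac{\sqrt{26905}}{1300199} \approx -0.0010122$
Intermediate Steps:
$h = -1152$ ($h = - 8 \left(-12\right)^{2} = \left(-8\right) 144 = -1152$)
$g{\left(E \right)} = -1152$
$\frac{1}{m{\left(133,-96 \right)} + g{\left(-288 \right)}} = \frac{1}{\sqrt{133^{2} + \left(-96\right)^{2}} - 1152} = \frac{1}{\sqrt{17689 + 9216} - 1152} = \frac{1}{\sqrt{26905} - 1152} = \frac{1}{-1152 + \sqrt{26905}}$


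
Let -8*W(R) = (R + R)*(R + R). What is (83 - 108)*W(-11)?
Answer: 3025/2 ≈ 1512.5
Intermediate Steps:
W(R) = -R**2/2 (W(R) = -(R + R)*(R + R)/8 = -2*R*2*R/8 = -R**2/2)
(83 - 108)*W(-11) = (83 - 108)*(-1/2*(-11)**2) = -(-25)*121/2 = -25*(-121/2) = 3025/2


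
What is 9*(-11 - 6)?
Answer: -153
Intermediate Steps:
9*(-11 - 6) = 9*(-17) = -153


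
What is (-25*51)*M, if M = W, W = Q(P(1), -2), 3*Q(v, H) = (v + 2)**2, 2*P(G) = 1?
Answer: -10625/4 ≈ -2656.3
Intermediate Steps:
P(G) = 1/2 (P(G) = (1/2)*1 = 1/2)
Q(v, H) = (2 + v)**2/3 (Q(v, H) = (v + 2)**2/3 = (2 + v)**2/3)
W = 25/12 (W = (2 + 1/2)**2/3 = (5/2)**2/3 = (1/3)*(25/4) = 25/12 ≈ 2.0833)
M = 25/12 ≈ 2.0833
(-25*51)*M = -25*51*(25/12) = -1275*25/12 = -10625/4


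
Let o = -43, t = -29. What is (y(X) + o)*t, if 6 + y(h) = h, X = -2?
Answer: 1479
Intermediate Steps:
y(h) = -6 + h
(y(X) + o)*t = ((-6 - 2) - 43)*(-29) = (-8 - 43)*(-29) = -51*(-29) = 1479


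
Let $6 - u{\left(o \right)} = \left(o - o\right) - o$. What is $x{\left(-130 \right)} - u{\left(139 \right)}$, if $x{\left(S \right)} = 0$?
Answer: $-145$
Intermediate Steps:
$u{\left(o \right)} = 6 + o$ ($u{\left(o \right)} = 6 - \left(\left(o - o\right) - o\right) = 6 - \left(0 - o\right) = 6 - - o = 6 + o$)
$x{\left(-130 \right)} - u{\left(139 \right)} = 0 - \left(6 + 139\right) = 0 - 145 = -145$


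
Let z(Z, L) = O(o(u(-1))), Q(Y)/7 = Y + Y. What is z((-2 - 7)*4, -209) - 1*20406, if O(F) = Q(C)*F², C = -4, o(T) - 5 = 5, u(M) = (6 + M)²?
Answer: -26006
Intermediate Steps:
o(T) = 10 (o(T) = 5 + 5 = 10)
Q(Y) = 14*Y (Q(Y) = 7*(Y + Y) = 7*(2*Y) = 14*Y)
O(F) = -56*F² (O(F) = (14*(-4))*F² = -56*F²)
z(Z, L) = -5600 (z(Z, L) = -56*10² = -56*100 = -5600)
z((-2 - 7)*4, -209) - 1*20406 = -5600 - 1*20406 = -5600 - 20406 = -26006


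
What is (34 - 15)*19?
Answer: 361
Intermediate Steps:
(34 - 15)*19 = 19*19 = 361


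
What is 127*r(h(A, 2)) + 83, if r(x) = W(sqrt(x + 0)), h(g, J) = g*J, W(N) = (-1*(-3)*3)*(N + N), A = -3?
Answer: 83 + 2286*I*sqrt(6) ≈ 83.0 + 5599.5*I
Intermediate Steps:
W(N) = 18*N (W(N) = (3*3)*(2*N) = 9*(2*N) = 18*N)
h(g, J) = J*g
r(x) = 18*sqrt(x) (r(x) = 18*sqrt(x + 0) = 18*sqrt(x))
127*r(h(A, 2)) + 83 = 127*(18*sqrt(2*(-3))) + 83 = 127*(18*sqrt(-6)) + 83 = 127*(18*(I*sqrt(6))) + 83 = 127*(18*I*sqrt(6)) + 83 = 2286*I*sqrt(6) + 83 = 83 + 2286*I*sqrt(6)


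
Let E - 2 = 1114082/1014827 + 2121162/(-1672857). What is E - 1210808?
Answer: -685179249543360778/565886816913 ≈ -1.2108e+6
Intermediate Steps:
E = 1035469434926/565886816913 (E = 2 + (1114082/1014827 + 2121162/(-1672857)) = 2 + (1114082*(1/1014827) + 2121162*(-1/1672857)) = 2 + (1114082/1014827 - 707054/557619) = 2 - 96304198900/565886816913 = 1035469434926/565886816913 ≈ 1.8298)
E - 1210808 = 1035469434926/565886816913 - 1210808 = -685179249543360778/565886816913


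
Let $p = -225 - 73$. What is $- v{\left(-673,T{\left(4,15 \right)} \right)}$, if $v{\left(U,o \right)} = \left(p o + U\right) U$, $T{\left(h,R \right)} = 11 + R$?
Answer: $-5667333$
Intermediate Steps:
$p = -298$
$v{\left(U,o \right)} = U \left(U - 298 o\right)$ ($v{\left(U,o \right)} = \left(- 298 o + U\right) U = \left(U - 298 o\right) U = U \left(U - 298 o\right)$)
$- v{\left(-673,T{\left(4,15 \right)} \right)} = - \left(-673\right) \left(-673 - 298 \left(11 + 15\right)\right) = - \left(-673\right) \left(-673 - 7748\right) = - \left(-673\right) \left(-8421\right) = \left(-1\right) 5667333 = -5667333$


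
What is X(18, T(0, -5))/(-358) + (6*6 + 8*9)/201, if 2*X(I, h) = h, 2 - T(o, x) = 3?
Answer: 25843/47972 ≈ 0.53871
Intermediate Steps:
T(o, x) = -1 (T(o, x) = 2 - 1*3 = 2 - 3 = -1)
X(I, h) = h/2
X(18, T(0, -5))/(-358) + (6*6 + 8*9)/201 = ((½)*(-1))/(-358) + (6*6 + 8*9)/201 = -½*(-1/358) + (36 + 72)*(1/201) = 1/716 + 108*(1/201) = 1/716 + 36/67 = 25843/47972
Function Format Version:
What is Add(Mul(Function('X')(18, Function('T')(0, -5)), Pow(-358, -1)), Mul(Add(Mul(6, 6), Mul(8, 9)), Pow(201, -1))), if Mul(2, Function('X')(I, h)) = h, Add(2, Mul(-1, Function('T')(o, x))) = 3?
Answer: Rational(25843, 47972) ≈ 0.53871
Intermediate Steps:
Function('T')(o, x) = -1 (Function('T')(o, x) = Add(2, Mul(-1, 3)) = Add(2, -3) = -1)
Function('X')(I, h) = Mul(Rational(1, 2), h)
Add(Mul(Function('X')(18, Function('T')(0, -5)), Pow(-358, -1)), Mul(Add(Mul(6, 6), Mul(8, 9)), Pow(201, -1))) = Add(Mul(Mul(Rational(1, 2), -1), Pow(-358, -1)), Mul(Add(Mul(6, 6), Mul(8, 9)), Pow(201, -1))) = Add(Mul(Rational(-1, 2), Rational(-1, 358)), Mul(Add(36, 72), Rational(1, 201))) = Add(Rational(1, 716), Mul(108, Rational(1, 201))) = Add(Rational(1, 716), Rational(36, 67)) = Rational(25843, 47972)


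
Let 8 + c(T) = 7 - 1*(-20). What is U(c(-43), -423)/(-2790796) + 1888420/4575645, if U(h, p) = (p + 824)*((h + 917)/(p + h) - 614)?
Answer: 32325220897414/64486943405271 ≈ 0.50127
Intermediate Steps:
c(T) = 19 (c(T) = -8 + (7 - 1*(-20)) = -8 + (7 + 20) = -8 + 27 = 19)
U(h, p) = (-614 + (917 + h)/(h + p))*(824 + p) (U(h, p) = (824 + p)*((917 + h)/(h + p) - 614) = (824 + p)*(-614 + (917 + h)/(h + p)) = (-614 + (917 + h)/(h + p))*(824 + p))
U(c(-43), -423)/(-2790796) + 1888420/4575645 = ((755608 - 505112*19 - 505019*(-423) - 614*(-423)**2 - 613*19*(-423))/(19 - 423))/(-2790796) + 1888420/4575645 = ((755608 - 9597128 + 213623037 - 614*178929 + 4926681)/(-404))*(-1/2790796) + 1888420*(1/4575645) = -(755608 - 9597128 + 213623037 - 109862406 + 4926681)/404*(-1/2790796) + 377684/915129 = -1/404*99845792*(-1/2790796) + 377684/915129 = -24961448/101*(-1/2790796) + 377684/915129 = 6240362/70467599 + 377684/915129 = 32325220897414/64486943405271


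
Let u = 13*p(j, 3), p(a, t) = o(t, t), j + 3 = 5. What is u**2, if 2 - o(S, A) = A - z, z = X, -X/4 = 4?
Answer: 48841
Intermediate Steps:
j = 2 (j = -3 + 5 = 2)
X = -16 (X = -4*4 = -16)
z = -16
o(S, A) = -14 - A (o(S, A) = 2 - (A - 1*(-16)) = 2 - (A + 16) = 2 - (16 + A) = 2 + (-16 - A) = -14 - A)
p(a, t) = -14 - t
u = -221 (u = 13*(-14 - 1*3) = 13*(-14 - 3) = 13*(-17) = -221)
u**2 = (-221)**2 = 48841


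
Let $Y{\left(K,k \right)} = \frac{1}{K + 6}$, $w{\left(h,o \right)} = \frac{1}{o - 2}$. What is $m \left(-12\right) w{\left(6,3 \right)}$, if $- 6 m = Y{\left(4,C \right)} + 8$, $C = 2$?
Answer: $\frac{81}{5} \approx 16.2$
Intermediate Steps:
$w{\left(h,o \right)} = \frac{1}{-2 + o}$
$Y{\left(K,k \right)} = \frac{1}{6 + K}$
$m = - \frac{27}{20}$ ($m = - \frac{\frac{1}{6 + 4} + 8}{6} = - \frac{\frac{1}{10} + 8}{6} = \left(- \frac{1}{6}\right) \frac{81}{10} = - \frac{27}{20} \approx -1.35$)
$m \left(-12\right) w{\left(6,3 \right)} = \frac{\left(- \frac{27}{20}\right) \left(-12\right)}{-2 + 3} = \frac{81}{5 \cdot 1} = \frac{81}{5} \cdot 1 = \frac{81}{5}$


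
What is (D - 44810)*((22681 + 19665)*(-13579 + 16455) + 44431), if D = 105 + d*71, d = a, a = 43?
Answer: -5074526762604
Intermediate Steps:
d = 43
D = 3158 (D = 105 + 43*71 = 105 + 3053 = 3158)
(D - 44810)*((22681 + 19665)*(-13579 + 16455) + 44431) = (3158 - 44810)*((22681 + 19665)*(-13579 + 16455) + 44431) = -41652*(42346*2876 + 44431) = -41652*(121787096 + 44431) = -41652*121831527 = -5074526762604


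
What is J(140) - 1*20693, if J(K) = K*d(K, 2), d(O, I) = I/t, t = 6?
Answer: -61939/3 ≈ -20646.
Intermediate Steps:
d(O, I) = I/6
J(K) = K/3 (J(K) = K*((1/6)*2) = K*(1/3) = K/3)
J(140) - 1*20693 = (1/3)*140 - 1*20693 = 140/3 - 20693 = -61939/3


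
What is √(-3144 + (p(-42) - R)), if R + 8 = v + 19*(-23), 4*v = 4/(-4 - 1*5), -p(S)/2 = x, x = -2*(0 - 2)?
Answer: I*√24362/3 ≈ 52.028*I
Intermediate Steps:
x = 4 (x = -2*(-2) = 4)
p(S) = -8 (p(S) = -2*4 = -8)
v = -⅑ (v = (4/(-4 - 1*5))/4 = (4/(-4 - 5))/4 = (4/(-9))/4 = (4*(-⅑))/4 = (¼)*(-4/9) = -⅑ ≈ -0.11111)
R = -4006/9 (R = -8 + (-⅑ + 19*(-23)) = -8 + (-⅑ - 437) = -8 - 3934/9 = -4006/9 ≈ -445.11)
√(-3144 + (p(-42) - R)) = √(-3144 + (-8 - 1*(-4006/9))) = √(-3144 + (-8 + 4006/9)) = √(-3144 + 3934/9) = √(-24362/9) = I*√24362/3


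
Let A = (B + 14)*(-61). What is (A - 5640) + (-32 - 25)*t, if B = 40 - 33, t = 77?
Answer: -11310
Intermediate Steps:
B = 7
A = -1281 (A = (7 + 14)*(-61) = 21*(-61) = -1281)
(A - 5640) + (-32 - 25)*t = (-1281 - 5640) + (-32 - 25)*77 = -6921 - 57*77 = -6921 - 4389 = -11310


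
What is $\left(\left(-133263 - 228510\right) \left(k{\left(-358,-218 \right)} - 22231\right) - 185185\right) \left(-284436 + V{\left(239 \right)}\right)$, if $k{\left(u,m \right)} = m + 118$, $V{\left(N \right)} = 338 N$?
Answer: $-1645232621895412$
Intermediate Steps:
$k{\left(u,m \right)} = 118 + m$
$\left(\left(-133263 - 228510\right) \left(k{\left(-358,-218 \right)} - 22231\right) - 185185\right) \left(-284436 + V{\left(239 \right)}\right) = \left(\left(-133263 - 228510\right) \left(\left(118 - 218\right) - 22231\right) - 185185\right) \left(-284436 + 338 \cdot 239\right) = \left(- 361773 \left(-100 - 22231\right) - 185185\right) \left(-284436 + 80782\right) = \left(\left(-361773\right) \left(-22331\right) - 185185\right) \left(-203654\right) = \left(8078752863 - 185185\right) \left(-203654\right) = 8078567678 \left(-203654\right) = -1645232621895412$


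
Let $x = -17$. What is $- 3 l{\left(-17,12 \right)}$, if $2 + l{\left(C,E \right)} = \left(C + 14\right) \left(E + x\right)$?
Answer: $-39$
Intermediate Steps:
$l{\left(C,E \right)} = -2 + \left(-17 + E\right) \left(14 + C\right)$ ($l{\left(C,E \right)} = -2 + \left(C + 14\right) \left(E - 17\right) = -2 + \left(14 + C\right) \left(-17 + E\right) = -2 + \left(-17 + E\right) \left(14 + C\right)$)
$- 3 l{\left(-17,12 \right)} = - 3 \left(-240 - -289 + 14 \cdot 12 - 204\right) = - 3 \left(-240 + 289 + 168 - 204\right) = \left(-3\right) 13 = -39$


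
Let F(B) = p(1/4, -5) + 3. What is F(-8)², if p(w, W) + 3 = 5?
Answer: 25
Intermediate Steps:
p(w, W) = 2 (p(w, W) = -3 + 5 = 2)
F(B) = 5 (F(B) = 2 + 3 = 5)
F(-8)² = 5² = 25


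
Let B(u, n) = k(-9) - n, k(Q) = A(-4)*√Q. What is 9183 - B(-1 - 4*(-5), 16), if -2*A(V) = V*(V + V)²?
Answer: 9199 - 384*I ≈ 9199.0 - 384.0*I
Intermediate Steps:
A(V) = -2*V³ (A(V) = -V*(V + V)²/2 = -V*(2*V)²/2 = -V*4*V²/2 = -2*V³)
k(Q) = 128*√Q (k(Q) = (-2*(-4)³)*√Q = (-2*(-64))*√Q = 128*√Q)
B(u, n) = -n + 384*I (B(u, n) = 128*√(-9) - n = 128*(3*I) - n = 384*I - n = -n + 384*I)
9183 - B(-1 - 4*(-5), 16) = 9183 - (-1*16 + 384*I) = 9183 - (-16 + 384*I) = 9183 + (16 - 384*I) = 9199 - 384*I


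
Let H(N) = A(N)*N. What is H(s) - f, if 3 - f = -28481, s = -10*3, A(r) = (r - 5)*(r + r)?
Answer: -91484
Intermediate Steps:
A(r) = 2*r*(-5 + r) (A(r) = (-5 + r)*(2*r) = 2*r*(-5 + r))
s = -30
f = 28484 (f = 3 - 1*(-28481) = 3 + 28481 = 28484)
H(N) = 2*N²*(-5 + N) (H(N) = (2*N*(-5 + N))*N = 2*N²*(-5 + N))
H(s) - f = 2*(-30)²*(-5 - 30) - 1*28484 = 2*900*(-35) - 28484 = -63000 - 28484 = -91484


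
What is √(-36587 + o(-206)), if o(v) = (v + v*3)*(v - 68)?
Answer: 21*√429 ≈ 434.96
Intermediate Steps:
o(v) = 4*v*(-68 + v) (o(v) = (v + 3*v)*(-68 + v) = (4*v)*(-68 + v) = 4*v*(-68 + v))
√(-36587 + o(-206)) = √(-36587 + 4*(-206)*(-68 - 206)) = √(-36587 + 4*(-206)*(-274)) = √(-36587 + 225776) = √189189 = 21*√429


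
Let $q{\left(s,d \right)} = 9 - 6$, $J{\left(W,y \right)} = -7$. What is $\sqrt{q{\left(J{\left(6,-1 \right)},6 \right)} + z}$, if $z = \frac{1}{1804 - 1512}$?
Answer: $\frac{\sqrt{64021}}{146} \approx 1.733$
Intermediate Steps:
$q{\left(s,d \right)} = 3$
$z = \frac{1}{292} \approx 0.0034247$
$\sqrt{q{\left(J{\left(6,-1 \right)},6 \right)} + z} = \sqrt{3 + \frac{1}{292}} = \sqrt{\frac{877}{292}} = \frac{\sqrt{64021}}{146}$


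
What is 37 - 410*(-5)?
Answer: 2087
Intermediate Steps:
37 - 410*(-5) = 37 - 41*(-50) = 37 + 2050 = 2087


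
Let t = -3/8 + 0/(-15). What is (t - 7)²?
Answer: 3481/64 ≈ 54.391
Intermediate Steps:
t = -3/8 (t = -3*⅛ + 0*(-1/15) = -3/8 + 0 = -3/8 ≈ -0.37500)
(t - 7)² = (-3/8 - 7)² = (-59/8)² = 3481/64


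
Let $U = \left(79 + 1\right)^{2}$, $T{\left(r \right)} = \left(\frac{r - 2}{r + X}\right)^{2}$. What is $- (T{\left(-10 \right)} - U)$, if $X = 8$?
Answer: $6364$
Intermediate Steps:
$T{\left(r \right)} = \frac{\left(-2 + r\right)^{2}}{\left(8 + r\right)^{2}}$ ($T{\left(r \right)} = \left(\frac{r - 2}{r + 8}\right)^{2} = \left(\frac{-2 + r}{8 + r}\right)^{2} = \frac{\left(-2 + r\right)^{2}}{\left(8 + r\right)^{2}}$)
$U = 6400$ ($U = 80^{2} = 6400$)
$- (T{\left(-10 \right)} - U) = - (\frac{\left(-2 - 10\right)^{2}}{\left(8 - 10\right)^{2}} - 6400) = - (\frac{\left(-12\right)^{2}}{4} - 6400) = - (144 \cdot \frac{1}{4} - 6400) = - (36 - 6400) = \left(-1\right) \left(-6364\right) = 6364$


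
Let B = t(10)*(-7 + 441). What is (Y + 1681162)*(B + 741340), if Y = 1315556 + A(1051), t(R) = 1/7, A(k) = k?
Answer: 2222551932138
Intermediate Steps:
t(R) = ⅐
B = 62 (B = (-7 + 441)/7 = (⅐)*434 = 62)
Y = 1316607 (Y = 1315556 + 1051 = 1316607)
(Y + 1681162)*(B + 741340) = (1316607 + 1681162)*(62 + 741340) = 2997769*741402 = 2222551932138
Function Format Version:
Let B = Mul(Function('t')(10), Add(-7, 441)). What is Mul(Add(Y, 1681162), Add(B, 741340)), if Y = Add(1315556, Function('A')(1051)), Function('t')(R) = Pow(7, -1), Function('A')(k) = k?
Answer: 2222551932138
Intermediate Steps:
Function('t')(R) = Rational(1, 7)
B = 62 (B = Mul(Rational(1, 7), Add(-7, 441)) = Mul(Rational(1, 7), 434) = 62)
Y = 1316607 (Y = Add(1315556, 1051) = 1316607)
Mul(Add(Y, 1681162), Add(B, 741340)) = Mul(Add(1316607, 1681162), Add(62, 741340)) = Mul(2997769, 741402) = 2222551932138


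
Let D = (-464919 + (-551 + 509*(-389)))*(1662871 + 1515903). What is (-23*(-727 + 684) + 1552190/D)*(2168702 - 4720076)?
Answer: -295651106439410800988/117168020253 ≈ -2.5233e+9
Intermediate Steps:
D = -2109024364554 (D = (-464919 + (-551 - 198001))*3178774 = (-464919 - 198552)*3178774 = -663471*3178774 = -2109024364554)
(-23*(-727 + 684) + 1552190/D)*(2168702 - 4720076) = (-23*(-727 + 684) + 1552190/(-2109024364554))*(2168702 - 4720076) = (-23*(-43) + 1552190*(-1/2109024364554))*(-2551374) = (989 - 776095/1054512182277)*(-2551374) = (1042912547495858/1054512182277)*(-2551374) = -295651106439410800988/117168020253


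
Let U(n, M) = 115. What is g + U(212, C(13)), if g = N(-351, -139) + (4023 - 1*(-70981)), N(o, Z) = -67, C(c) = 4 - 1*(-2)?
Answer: 75052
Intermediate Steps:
C(c) = 6 (C(c) = 4 + 2 = 6)
g = 74937 (g = -67 + (4023 - 1*(-70981)) = -67 + (4023 + 70981) = -67 + 75004 = 74937)
g + U(212, C(13)) = 74937 + 115 = 75052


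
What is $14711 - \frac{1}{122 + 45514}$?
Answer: $\frac{671351195}{45636} \approx 14711.0$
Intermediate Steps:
$14711 - \frac{1}{122 + 45514} = 14711 - \frac{1}{45636} = \frac{671351195}{45636}$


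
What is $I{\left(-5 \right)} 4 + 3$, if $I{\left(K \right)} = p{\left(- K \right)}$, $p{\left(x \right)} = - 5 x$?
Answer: $-97$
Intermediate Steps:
$I{\left(K \right)} = 5 K$ ($I{\left(K \right)} = - 5 \left(- K\right) = 5 K$)
$I{\left(-5 \right)} 4 + 3 = 5 \left(-5\right) 4 + 3 = \left(-25\right) 4 + 3 = -100 + 3 = -97$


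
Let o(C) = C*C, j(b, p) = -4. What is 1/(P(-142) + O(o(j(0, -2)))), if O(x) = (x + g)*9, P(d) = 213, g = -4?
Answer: 1/321 ≈ 0.0031153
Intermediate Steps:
o(C) = C²
O(x) = -36 + 9*x (O(x) = (x - 4)*9 = (-4 + x)*9 = -36 + 9*x)
1/(P(-142) + O(o(j(0, -2)))) = 1/(213 + (-36 + 9*(-4)²)) = 1/(213 + (-36 + 9*16)) = 1/(213 + (-36 + 144)) = 1/(213 + 108) = 1/321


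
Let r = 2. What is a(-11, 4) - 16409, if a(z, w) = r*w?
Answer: -16401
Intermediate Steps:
a(z, w) = 2*w
a(-11, 4) - 16409 = 2*4 - 16409 = 8 - 16409 = -16401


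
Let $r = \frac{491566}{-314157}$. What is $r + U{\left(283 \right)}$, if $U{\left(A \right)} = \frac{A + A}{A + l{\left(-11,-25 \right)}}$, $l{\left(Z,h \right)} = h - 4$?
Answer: $\frac{26477549}{39897939} \approx 0.66363$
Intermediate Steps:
$l{\left(Z,h \right)} = -4 + h$
$U{\left(A \right)} = \frac{2 A}{-29 + A}$ ($U{\left(A \right)} = \frac{A + A}{A - 29} = \frac{2 A}{A - 29} = \frac{2 A}{-29 + A}$)
$r = - \frac{491566}{314157}$ ($r = 491566 \left(- \frac{1}{314157}\right) = - \frac{491566}{314157} \approx -1.5647$)
$r + U{\left(283 \right)} = - \frac{491566}{314157} + 2 \cdot 283 \frac{1}{-29 + 283} = - \frac{491566}{314157} + 2 \cdot 283 \cdot \frac{1}{254} = - \frac{491566}{314157} + \frac{283}{127} = \frac{26477549}{39897939}$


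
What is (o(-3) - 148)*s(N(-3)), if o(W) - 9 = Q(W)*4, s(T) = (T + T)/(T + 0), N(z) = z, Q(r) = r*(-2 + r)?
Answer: -158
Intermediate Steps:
s(T) = 2 (s(T) = (2*T)/T = 2)
o(W) = 9 + 4*W*(-2 + W) (o(W) = 9 + (W*(-2 + W))*4 = 9 + 4*W*(-2 + W))
(o(-3) - 148)*s(N(-3)) = ((9 + 4*(-3)*(-2 - 3)) - 148)*2 = ((9 + 4*(-3)*(-5)) - 148)*2 = ((9 + 60) - 148)*2 = (69 - 148)*2 = -79*2 = -158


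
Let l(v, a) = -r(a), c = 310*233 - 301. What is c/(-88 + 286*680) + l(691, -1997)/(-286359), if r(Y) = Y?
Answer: 1837210517/5060536248 ≈ 0.36305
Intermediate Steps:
c = 71929 (c = 72230 - 301 = 71929)
l(v, a) = -a
c/(-88 + 286*680) + l(691, -1997)/(-286359) = 71929/(-88 + 286*680) - 1*(-1997)/(-286359) = 71929/(-88 + 194480) + 1997*(-1/286359) = 71929/194392 - 1997/286359 = 71929*(1/194392) - 1997/286359 = 6539/17672 - 1997/286359 = 1837210517/5060536248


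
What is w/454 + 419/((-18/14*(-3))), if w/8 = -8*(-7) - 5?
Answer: 671299/6129 ≈ 109.53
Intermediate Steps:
w = 408 (w = 8*(-8*(-7) - 5) = 8*(56 - 5) = 8*51 = 408)
w/454 + 419/((-18/14*(-3))) = 408/454 + 419/((-18/14*(-3))) = 408*(1/454) + 419/((-18*1/14*(-3))) = 204/227 + 419/((-9/7*(-3))) = 204/227 + 419/(27/7) = 204/227 + 419*(7/27) = 204/227 + 2933/27 = 671299/6129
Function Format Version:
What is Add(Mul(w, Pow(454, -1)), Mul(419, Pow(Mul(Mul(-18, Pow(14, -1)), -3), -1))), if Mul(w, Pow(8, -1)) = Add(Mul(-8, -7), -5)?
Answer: Rational(671299, 6129) ≈ 109.53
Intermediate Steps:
w = 408 (w = Mul(8, Add(Mul(-8, -7), -5)) = Mul(8, Add(56, -5)) = Mul(8, 51) = 408)
Add(Mul(w, Pow(454, -1)), Mul(419, Pow(Mul(Mul(-18, Pow(14, -1)), -3), -1))) = Add(Mul(408, Pow(454, -1)), Mul(419, Pow(Mul(Mul(-18, Pow(14, -1)), -3), -1))) = Add(Mul(408, Rational(1, 454)), Mul(419, Pow(Mul(Mul(-18, Rational(1, 14)), -3), -1))) = Add(Rational(204, 227), Mul(419, Pow(Mul(Rational(-9, 7), -3), -1))) = Add(Rational(204, 227), Mul(419, Pow(Rational(27, 7), -1))) = Add(Rational(204, 227), Mul(419, Rational(7, 27))) = Add(Rational(204, 227), Rational(2933, 27)) = Rational(671299, 6129)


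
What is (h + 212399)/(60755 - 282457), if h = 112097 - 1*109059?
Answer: -215437/221702 ≈ -0.97174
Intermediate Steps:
h = 3038 (h = 112097 - 109059 = 3038)
(h + 212399)/(60755 - 282457) = (3038 + 212399)/(60755 - 282457) = 215437/(-221702) = 215437*(-1/221702) = -215437/221702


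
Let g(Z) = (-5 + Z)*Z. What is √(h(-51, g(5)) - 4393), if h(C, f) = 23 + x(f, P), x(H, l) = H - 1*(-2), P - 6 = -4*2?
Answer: 4*I*√273 ≈ 66.091*I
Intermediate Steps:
g(Z) = Z*(-5 + Z)
P = -2 (P = 6 - 4*2 = 6 - 8 = -2)
x(H, l) = 2 + H (x(H, l) = H + 2 = 2 + H)
h(C, f) = 25 + f (h(C, f) = 23 + (2 + f) = 25 + f)
√(h(-51, g(5)) - 4393) = √((25 + 5*(-5 + 5)) - 4393) = √((25 + 5*0) - 4393) = √((25 + 0) - 4393) = √(25 - 4393) = √(-4368) = 4*I*√273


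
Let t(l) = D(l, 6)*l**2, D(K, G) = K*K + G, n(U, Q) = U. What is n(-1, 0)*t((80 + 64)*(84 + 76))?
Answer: -281792807475609600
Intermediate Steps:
D(K, G) = G + K**2 (D(K, G) = K**2 + G = G + K**2)
t(l) = l**2*(6 + l**2) (t(l) = (6 + l**2)*l**2 = l**2*(6 + l**2))
n(-1, 0)*t((80 + 64)*(84 + 76)) = -((80 + 64)*(84 + 76))**2*(6 + ((80 + 64)*(84 + 76))**2) = -(144*160)**2*(6 + (144*160)**2) = -23040**2*(6 + 23040**2) = -530841600*(6 + 530841600) = -530841600*530841606 = -1*281792807475609600 = -281792807475609600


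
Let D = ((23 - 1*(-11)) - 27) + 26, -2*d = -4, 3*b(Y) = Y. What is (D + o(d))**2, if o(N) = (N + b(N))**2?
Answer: 130321/81 ≈ 1608.9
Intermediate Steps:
b(Y) = Y/3
d = 2 (d = -1/2*(-4) = 2)
o(N) = 16*N**2/9 (o(N) = (N + N/3)**2 = (4*N/3)**2 = 16*N**2/9)
D = 33 (D = ((23 + 11) - 27) + 26 = (34 - 27) + 26 = 7 + 26 = 33)
(D + o(d))**2 = (33 + (16/9)*2**2)**2 = (33 + (16/9)*4)**2 = (33 + 64/9)**2 = (361/9)**2 = 130321/81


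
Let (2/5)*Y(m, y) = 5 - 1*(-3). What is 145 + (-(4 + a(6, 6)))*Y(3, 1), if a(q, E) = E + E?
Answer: -175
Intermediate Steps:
a(q, E) = 2*E
Y(m, y) = 20 (Y(m, y) = 5*(5 - 1*(-3))/2 = 5*(5 + 3)/2 = (5/2)*8 = 20)
145 + (-(4 + a(6, 6)))*Y(3, 1) = 145 - (4 + 2*6)*20 = 145 - (4 + 12)*20 = 145 - 1*16*20 = 145 - 16*20 = 145 - 320 = -175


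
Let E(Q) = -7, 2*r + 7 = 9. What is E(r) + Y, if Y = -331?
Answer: -338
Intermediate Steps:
r = 1 (r = -7/2 + (½)*9 = -7/2 + 9/2 = 1)
E(r) + Y = -7 - 331 = -338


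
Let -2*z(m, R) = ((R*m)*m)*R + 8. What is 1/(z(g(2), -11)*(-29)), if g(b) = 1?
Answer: 2/3741 ≈ 0.00053462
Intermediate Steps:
z(m, R) = -4 - R²*m²/2 (z(m, R) = -(((R*m)*m)*R + 8)/2 = -((R*m²)*R + 8)/2 = -(R²*m² + 8)/2 = -(8 + R²*m²)/2 = -4 - R²*m²/2)
1/(z(g(2), -11)*(-29)) = 1/((-4 - ½*(-11)²*1²)*(-29)) = 1/((-4 - ½*121*1)*(-29)) = 1/((-4 - 121/2)*(-29)) = 1/(-129/2*(-29)) = 1/(3741/2) = 2/3741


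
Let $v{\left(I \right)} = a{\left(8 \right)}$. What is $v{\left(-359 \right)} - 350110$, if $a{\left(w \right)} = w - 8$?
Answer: $-350110$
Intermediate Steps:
$a{\left(w \right)} = -8 + w$
$v{\left(I \right)} = 0$ ($v{\left(I \right)} = -8 + 8 = 0$)
$v{\left(-359 \right)} - 350110 = 0 - 350110 = -350110$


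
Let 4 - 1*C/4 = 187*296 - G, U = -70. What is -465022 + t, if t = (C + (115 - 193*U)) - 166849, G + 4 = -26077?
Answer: -943962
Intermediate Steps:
G = -26081 (G = -4 - 26077 = -26081)
C = -325716 (C = 16 - 4*(187*296 - 1*(-26081)) = 16 - 4*(55352 + 26081) = 16 - 4*81433 = 16 - 325732 = -325716)
t = -478940 (t = (-325716 + (115 - 193*(-70))) - 166849 = (-325716 + (115 + 13510)) - 166849 = (-325716 + 13625) - 166849 = -312091 - 166849 = -478940)
-465022 + t = -465022 - 478940 = -943962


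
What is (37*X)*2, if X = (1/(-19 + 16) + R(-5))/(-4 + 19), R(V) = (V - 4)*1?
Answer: -2072/45 ≈ -46.044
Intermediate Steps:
R(V) = -4 + V (R(V) = (-4 + V)*1 = -4 + V)
X = -28/45 (X = (1/(-19 + 16) + (-4 - 5))/(-4 + 19) = (1/(-3) - 9)/15 = (-1/3 - 9)*(1/15) = -28/3*1/15 = -28/45 ≈ -0.62222)
(37*X)*2 = (37*(-28/45))*2 = -1036/45*2 = -2072/45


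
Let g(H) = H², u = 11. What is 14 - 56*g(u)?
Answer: -6762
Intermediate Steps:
14 - 56*g(u) = 14 - 56*11² = 14 - 56*121 = 14 - 6776 = -6762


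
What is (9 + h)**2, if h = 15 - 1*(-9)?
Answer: 1089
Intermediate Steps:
h = 24 (h = 15 + 9 = 24)
(9 + h)**2 = (9 + 24)**2 = 33**2 = 1089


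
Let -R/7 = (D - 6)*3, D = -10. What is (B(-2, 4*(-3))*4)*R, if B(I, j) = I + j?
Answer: -18816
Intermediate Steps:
R = 336 (R = -7*(-10 - 6)*3 = -(-112)*3 = -7*(-48) = 336)
(B(-2, 4*(-3))*4)*R = ((-2 + 4*(-3))*4)*336 = ((-2 - 12)*4)*336 = -14*4*336 = -56*336 = -18816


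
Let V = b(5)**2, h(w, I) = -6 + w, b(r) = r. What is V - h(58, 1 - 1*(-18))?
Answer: -27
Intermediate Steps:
V = 25 (V = 5**2 = 25)
V - h(58, 1 - 1*(-18)) = 25 - (-6 + 58) = 25 - 1*52 = 25 - 52 = -27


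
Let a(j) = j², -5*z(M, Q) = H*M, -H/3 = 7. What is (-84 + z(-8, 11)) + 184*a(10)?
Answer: 91412/5 ≈ 18282.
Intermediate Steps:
H = -21 (H = -3*7 = -21)
z(M, Q) = 21*M/5 (z(M, Q) = -(-21)*M/5 = 21*M/5)
(-84 + z(-8, 11)) + 184*a(10) = (-84 + (21/5)*(-8)) + 184*10² = (-84 - 168/5) + 184*100 = -588/5 + 18400 = 91412/5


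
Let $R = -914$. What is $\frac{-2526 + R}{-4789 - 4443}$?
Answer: $\frac{215}{577} \approx 0.37262$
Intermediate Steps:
$\frac{-2526 + R}{-4789 - 4443} = \frac{-2526 - 914}{-4789 - 4443} = - \frac{3440}{-9232} = \left(-3440\right) \left(- \frac{1}{9232}\right) = \frac{215}{577}$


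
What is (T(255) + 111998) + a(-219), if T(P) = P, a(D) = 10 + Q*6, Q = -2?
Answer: 112251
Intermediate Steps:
a(D) = -2 (a(D) = 10 - 2*6 = 10 - 12 = -2)
(T(255) + 111998) + a(-219) = (255 + 111998) - 2 = 112253 - 2 = 112251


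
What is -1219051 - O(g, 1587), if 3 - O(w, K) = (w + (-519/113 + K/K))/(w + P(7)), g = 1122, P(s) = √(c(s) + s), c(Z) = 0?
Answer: -173414069988094/142253101 - 126380*√7/142253101 ≈ -1.2191e+6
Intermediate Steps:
P(s) = √s (P(s) = √(0 + s) = √s)
O(w, K) = 3 - (-406/113 + w)/(w + √7) (O(w, K) = 3 - (w + (-519/113 + K/K))/(w + √7) = 3 - (w + (-519*1/113 + 1))/(w + √7) = 3 - (w + (-519/113 + 1))/(w + √7) = 3 - (w - 406/113)/(w + √7) = 3 - (-406/113 + w)/(w + √7))
-1219051 - O(g, 1587) = -1219051 - (406/113 + 2*1122 + 3*√7)/(1122 + √7) = -1219051 - (406/113 + 2244 + 3*√7)/(1122 + √7) = -1219051 - (253978/113 + 3*√7)/(1122 + √7)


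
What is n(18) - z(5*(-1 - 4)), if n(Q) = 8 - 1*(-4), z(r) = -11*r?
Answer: -263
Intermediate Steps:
n(Q) = 12 (n(Q) = 8 + 4 = 12)
n(18) - z(5*(-1 - 4)) = 12 - (-11)*5*(-1 - 4) = 12 - (-11)*5*(-5) = 12 - (-11)*(-25) = 12 - 1*275 = 12 - 275 = -263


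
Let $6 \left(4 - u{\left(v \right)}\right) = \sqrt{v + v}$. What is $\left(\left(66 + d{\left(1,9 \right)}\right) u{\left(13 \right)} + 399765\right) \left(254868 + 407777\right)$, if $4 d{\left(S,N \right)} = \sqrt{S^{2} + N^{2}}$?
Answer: $264902278425 + \frac{662645 \left(24 - \sqrt{26}\right) \left(264 + \sqrt{82}\right)}{24} \approx 2.6504 \cdot 10^{11}$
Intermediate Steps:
$d{\left(S,N \right)} = \frac{\sqrt{N^{2} + S^{2}}}{4}$ ($d{\left(S,N \right)} = \frac{\sqrt{S^{2} + N^{2}}}{4} = \frac{\sqrt{N^{2} + S^{2}}}{4}$)
$u{\left(v \right)} = 4 - \frac{\sqrt{2} \sqrt{v}}{6}$ ($u{\left(v \right)} = 4 - \frac{\sqrt{v + v}}{6} = 4 - \frac{\sqrt{2 v}}{6} = 4 - \frac{\sqrt{2} \sqrt{v}}{6}$)
$\left(\left(66 + d{\left(1,9 \right)}\right) u{\left(13 \right)} + 399765\right) \left(254868 + 407777\right) = \left(\left(66 + \frac{\sqrt{9^{2} + 1^{2}}}{4}\right) \left(4 - \frac{\sqrt{2} \sqrt{13}}{6}\right) + 399765\right) \left(254868 + 407777\right) = \left(\left(66 + \frac{\sqrt{81 + 1}}{4}\right) \left(4 - \frac{\sqrt{26}}{6}\right) + 399765\right) 662645 = \left(\left(66 + \frac{\sqrt{82}}{4}\right) \left(4 - \frac{\sqrt{26}}{6}\right) + 399765\right) 662645 = \left(\left(4 - \frac{\sqrt{26}}{6}\right) \left(66 + \frac{\sqrt{82}}{4}\right) + 399765\right) 662645 = \left(399765 + \left(4 - \frac{\sqrt{26}}{6}\right) \left(66 + \frac{\sqrt{82}}{4}\right)\right) 662645 = 264902278425 + 662645 \left(4 - \frac{\sqrt{26}}{6}\right) \left(66 + \frac{\sqrt{82}}{4}\right)$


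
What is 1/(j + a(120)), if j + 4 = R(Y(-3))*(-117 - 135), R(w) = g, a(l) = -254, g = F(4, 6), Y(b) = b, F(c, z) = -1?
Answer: -1/6 ≈ -0.16667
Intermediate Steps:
g = -1
R(w) = -1
j = 248 (j = -4 - (-117 - 135) = -4 - 1*(-252) = -4 + 252 = 248)
1/(j + a(120)) = 1/(248 - 254) = 1/(-6) = -1/6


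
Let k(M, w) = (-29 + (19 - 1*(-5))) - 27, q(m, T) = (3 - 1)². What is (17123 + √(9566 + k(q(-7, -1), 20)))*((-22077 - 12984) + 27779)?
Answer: -124689686 - 7282*√9534 ≈ -1.2540e+8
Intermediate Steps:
q(m, T) = 4 (q(m, T) = 2² = 4)
k(M, w) = -32 (k(M, w) = (-29 + (19 + 5)) - 27 = (-29 + 24) - 27 = -5 - 27 = -32)
(17123 + √(9566 + k(q(-7, -1), 20)))*((-22077 - 12984) + 27779) = (17123 + √(9566 - 32))*((-22077 - 12984) + 27779) = (17123 + √9534)*(-35061 + 27779) = (17123 + √9534)*(-7282) = -124689686 - 7282*√9534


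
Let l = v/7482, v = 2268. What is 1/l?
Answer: 1247/378 ≈ 3.2989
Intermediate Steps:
l = 378/1247 (l = 2268/7482 = 2268*(1/7482) = 378/1247 ≈ 0.30313)
1/l = 1/(378/1247) = 1247/378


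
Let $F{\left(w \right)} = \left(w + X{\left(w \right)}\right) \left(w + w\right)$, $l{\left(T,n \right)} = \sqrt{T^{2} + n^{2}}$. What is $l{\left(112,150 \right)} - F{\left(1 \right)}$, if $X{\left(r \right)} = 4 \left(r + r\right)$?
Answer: $-18 + 2 \sqrt{8761} \approx 169.2$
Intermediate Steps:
$X{\left(r \right)} = 8 r$ ($X{\left(r \right)} = 4 \cdot 2 r = 8 r$)
$F{\left(w \right)} = 18 w^{2}$ ($F{\left(w \right)} = \left(w + 8 w\right) \left(w + w\right) = 9 w 2 w = 18 w^{2}$)
$l{\left(112,150 \right)} - F{\left(1 \right)} = \sqrt{112^{2} + 150^{2}} - 18 \cdot 1^{2} = \sqrt{12544 + 22500} - 18 \cdot 1 = \sqrt{35044} - 18 = 2 \sqrt{8761} - 18 = -18 + 2 \sqrt{8761}$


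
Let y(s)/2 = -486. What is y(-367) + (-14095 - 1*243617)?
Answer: -258684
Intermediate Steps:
y(s) = -972 (y(s) = 2*(-486) = -972)
y(-367) + (-14095 - 1*243617) = -972 + (-14095 - 1*243617) = -972 + (-14095 - 243617) = -972 - 257712 = -258684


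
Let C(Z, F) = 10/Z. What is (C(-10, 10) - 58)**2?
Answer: 3481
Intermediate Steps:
(C(-10, 10) - 58)**2 = (10/(-10) - 58)**2 = (10*(-1/10) - 58)**2 = (-1 - 58)**2 = (-59)**2 = 3481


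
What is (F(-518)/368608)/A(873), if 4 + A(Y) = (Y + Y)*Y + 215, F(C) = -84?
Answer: -21/140482867288 ≈ -1.4948e-10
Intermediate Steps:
A(Y) = 211 + 2*Y² (A(Y) = -4 + ((Y + Y)*Y + 215) = -4 + ((2*Y)*Y + 215) = -4 + (2*Y² + 215) = -4 + (215 + 2*Y²) = 211 + 2*Y²)
(F(-518)/368608)/A(873) = (-84/368608)/(211 + 2*873²) = (-84*1/368608)/(211 + 2*762129) = -21/(92152*(211 + 1524258)) = -21/92152/1524469 = -21/92152*1/1524469 = -21/140482867288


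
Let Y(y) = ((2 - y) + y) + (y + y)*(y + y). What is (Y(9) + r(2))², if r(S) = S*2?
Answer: 108900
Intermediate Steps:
r(S) = 2*S
Y(y) = 2 + 4*y² (Y(y) = 2 + (2*y)*(2*y) = 2 + 4*y²)
(Y(9) + r(2))² = ((2 + 4*9²) + 2*2)² = ((2 + 4*81) + 4)² = ((2 + 324) + 4)² = (326 + 4)² = 330² = 108900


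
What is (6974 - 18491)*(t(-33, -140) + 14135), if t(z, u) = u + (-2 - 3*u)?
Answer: -165994521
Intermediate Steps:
t(z, u) = -2 - 2*u
(6974 - 18491)*(t(-33, -140) + 14135) = (6974 - 18491)*((-2 - 2*(-140)) + 14135) = -11517*((-2 + 280) + 14135) = -11517*(278 + 14135) = -11517*14413 = -165994521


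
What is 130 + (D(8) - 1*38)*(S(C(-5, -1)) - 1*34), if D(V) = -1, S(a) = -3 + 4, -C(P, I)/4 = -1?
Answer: 1417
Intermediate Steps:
C(P, I) = 4 (C(P, I) = -4*(-1) = 4)
S(a) = 1
130 + (D(8) - 1*38)*(S(C(-5, -1)) - 1*34) = 130 + (-1 - 1*38)*(1 - 1*34) = 130 + (-1 - 38)*(1 - 34) = 130 - 39*(-33) = 130 + 1287 = 1417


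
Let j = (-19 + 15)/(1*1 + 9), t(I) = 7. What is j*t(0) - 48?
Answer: -254/5 ≈ -50.800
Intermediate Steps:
j = -2/5 (j = -4/(1 + 9) = -4/10 = -4*1/10 = -2/5 ≈ -0.40000)
j*t(0) - 48 = -2/5*7 - 48 = -14/5 - 48 = -254/5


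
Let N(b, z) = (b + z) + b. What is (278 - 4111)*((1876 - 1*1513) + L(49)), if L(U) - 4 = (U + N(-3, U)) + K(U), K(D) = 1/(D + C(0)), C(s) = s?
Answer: -86211836/49 ≈ -1.7594e+6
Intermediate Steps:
K(D) = 1/D (K(D) = 1/(D + 0) = 1/D)
N(b, z) = z + 2*b
L(U) = -2 + 1/U + 2*U (L(U) = 4 + ((U + (U + 2*(-3))) + 1/U) = 4 + ((U + (U - 6)) + 1/U) = 4 + ((U + (-6 + U)) + 1/U) = 4 + ((-6 + 2*U) + 1/U) = 4 + (-6 + 1/U + 2*U) = -2 + 1/U + 2*U)
(278 - 4111)*((1876 - 1*1513) + L(49)) = (278 - 4111)*((1876 - 1*1513) + (-2 + 1/49 + 2*49)) = -3833*((1876 - 1513) + (-2 + 1/49 + 98)) = -3833*(363 + 4705/49) = -3833*22492/49 = -86211836/49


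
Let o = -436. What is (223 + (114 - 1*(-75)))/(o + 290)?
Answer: -206/73 ≈ -2.8219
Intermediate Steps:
(223 + (114 - 1*(-75)))/(o + 290) = (223 + (114 - 1*(-75)))/(-436 + 290) = (223 + (114 + 75))/(-146) = (223 + 189)*(-1/146) = 412*(-1/146) = -206/73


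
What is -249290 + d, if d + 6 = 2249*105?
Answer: -13151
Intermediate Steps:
d = 236139 (d = -6 + 2249*105 = -6 + 236145 = 236139)
-249290 + d = -249290 + 236139 = -13151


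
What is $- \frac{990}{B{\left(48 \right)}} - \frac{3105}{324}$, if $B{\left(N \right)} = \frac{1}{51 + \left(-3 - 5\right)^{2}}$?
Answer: $- \frac{1366315}{12} \approx -1.1386 \cdot 10^{5}$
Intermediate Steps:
$B{\left(N \right)} = \frac{1}{115}$ ($B{\left(N \right)} = \frac{1}{51 + \left(-8\right)^{2}} = \frac{1}{51 + 64} = \frac{1}{115}$)
$- \frac{990}{B{\left(48 \right)}} - \frac{3105}{324} = - 990 \frac{1}{\frac{1}{115}} - \frac{3105}{324} = \left(-990\right) 115 - \frac{115}{12} = -113850 - \frac{115}{12} = - \frac{1366315}{12}$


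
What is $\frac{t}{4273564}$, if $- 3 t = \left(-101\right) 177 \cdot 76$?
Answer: $\frac{113221}{1068391} \approx 0.10597$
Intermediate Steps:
$t = 452884$ ($t = - \frac{\left(-101\right) 177 \cdot 76}{3} = - \frac{\left(-17877\right) 76}{3} = \left(- \frac{1}{3}\right) \left(-1358652\right) = 452884$)
$\frac{t}{4273564} = \frac{452884}{4273564} = 452884 \cdot \frac{1}{4273564} = \frac{113221}{1068391}$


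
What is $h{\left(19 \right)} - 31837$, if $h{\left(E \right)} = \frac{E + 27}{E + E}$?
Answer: $- \frac{604880}{19} \approx -31836.0$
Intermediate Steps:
$h{\left(E \right)} = \frac{27 + E}{2 E}$
$h{\left(19 \right)} - 31837 = \frac{27 + 19}{2 \cdot 19} - 31837 = \frac{1}{2} \cdot \frac{1}{19} \cdot 46 - 31837 = \frac{23}{19} - 31837 = - \frac{604880}{19}$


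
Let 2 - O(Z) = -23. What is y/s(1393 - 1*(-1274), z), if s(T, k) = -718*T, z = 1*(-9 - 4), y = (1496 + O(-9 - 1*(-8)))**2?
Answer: -771147/638302 ≈ -1.2081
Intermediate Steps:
O(Z) = 25 (O(Z) = 2 - 1*(-23) = 2 + 23 = 25)
y = 2313441 (y = (1496 + 25)**2 = 1521**2 = 2313441)
z = -13 (z = 1*(-13) = -13)
y/s(1393 - 1*(-1274), z) = 2313441/((-718*(1393 - 1*(-1274)))) = 2313441/((-718*(1393 + 1274))) = 2313441/((-718*2667)) = 2313441/(-1914906) = 2313441*(-1/1914906) = -771147/638302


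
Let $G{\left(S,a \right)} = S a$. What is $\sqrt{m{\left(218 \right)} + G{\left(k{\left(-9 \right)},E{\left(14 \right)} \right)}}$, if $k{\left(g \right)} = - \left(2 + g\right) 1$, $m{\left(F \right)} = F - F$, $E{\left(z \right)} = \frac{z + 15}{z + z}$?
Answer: $\frac{\sqrt{29}}{2} \approx 2.6926$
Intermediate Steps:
$E{\left(z \right)} = \frac{15 + z}{2 z}$
$m{\left(F \right)} = 0$
$k{\left(g \right)} = -2 - g$ ($k{\left(g \right)} = - (2 + g) = -2 - g$)
$\sqrt{m{\left(218 \right)} + G{\left(k{\left(-9 \right)},E{\left(14 \right)} \right)}} = \sqrt{0 + \left(-2 - -9\right) \frac{15 + 14}{2 \cdot 14}} = \sqrt{0 + \left(-2 + 9\right) \frac{1}{2} \cdot \frac{1}{14} \cdot 29} = \sqrt{0 + 7 \cdot \frac{29}{28}} = \sqrt{0 + \frac{29}{4}} = \sqrt{\frac{29}{4}} = \frac{\sqrt{29}}{2}$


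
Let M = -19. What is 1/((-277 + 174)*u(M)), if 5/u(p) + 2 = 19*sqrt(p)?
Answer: 2/515 - 19*I*sqrt(19)/515 ≈ 0.0038835 - 0.16081*I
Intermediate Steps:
u(p) = 5/(-2 + 19*sqrt(p))
1/((-277 + 174)*u(M)) = 1/((-277 + 174)*(5/(-2 + 19*sqrt(-19)))) = 1/(-515/(-2 + 19*(I*sqrt(19)))) = 1/(-515/(-2 + 19*I*sqrt(19))) = 2/515 - 19*I*sqrt(19)/515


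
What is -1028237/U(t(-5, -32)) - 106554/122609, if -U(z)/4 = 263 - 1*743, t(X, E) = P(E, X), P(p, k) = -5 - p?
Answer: -126275694013/235409280 ≈ -536.41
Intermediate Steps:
t(X, E) = -5 - E
U(z) = 1920 (U(z) = -4*(263 - 1*743) = -4*(263 - 743) = -4*(-480) = 1920)
-1028237/U(t(-5, -32)) - 106554/122609 = -1028237/1920 - 106554/122609 = -126275694013/235409280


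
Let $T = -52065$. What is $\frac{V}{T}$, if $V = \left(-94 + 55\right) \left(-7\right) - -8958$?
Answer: $- \frac{3077}{17355} \approx -0.1773$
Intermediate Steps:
$V = 9231$ ($V = \left(-39\right) \left(-7\right) + 8958 = 273 + 8958 = 9231$)
$\frac{V}{T} = \frac{9231}{-52065} = 9231 \left(- \frac{1}{52065}\right) = - \frac{3077}{17355}$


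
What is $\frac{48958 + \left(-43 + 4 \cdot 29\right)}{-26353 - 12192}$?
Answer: $- \frac{49031}{38545} \approx -1.272$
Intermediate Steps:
$\frac{48958 + \left(-43 + 4 \cdot 29\right)}{-26353 - 12192} = \frac{48958 + \left(-43 + 116\right)}{-38545} = \left(48958 + 73\right) \left(- \frac{1}{38545}\right) = 49031 \left(- \frac{1}{38545}\right) = - \frac{49031}{38545}$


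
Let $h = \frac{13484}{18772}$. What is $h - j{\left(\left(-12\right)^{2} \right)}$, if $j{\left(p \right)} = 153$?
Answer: $- \frac{714658}{4693} \approx -152.28$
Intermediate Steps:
$h = \frac{3371}{4693}$ ($h = 13484 \cdot \frac{1}{18772} = \frac{3371}{4693} \approx 0.7183$)
$h - j{\left(\left(-12\right)^{2} \right)} = \frac{3371}{4693} - 153 = - \frac{714658}{4693}$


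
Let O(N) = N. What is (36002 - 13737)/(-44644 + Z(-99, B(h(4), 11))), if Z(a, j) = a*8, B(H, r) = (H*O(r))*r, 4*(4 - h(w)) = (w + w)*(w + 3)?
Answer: -22265/45436 ≈ -0.49003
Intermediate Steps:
h(w) = 4 - w*(3 + w)/2 (h(w) = 4 - (w + w)*(w + 3)/4 = 4 - 2*w*(3 + w)/4 = 4 - w*(3 + w)/2)
B(H, r) = H*r² (B(H, r) = (H*r)*r = H*r²)
Z(a, j) = 8*a
(36002 - 13737)/(-44644 + Z(-99, B(h(4), 11))) = (36002 - 13737)/(-44644 + 8*(-99)) = 22265/(-44644 - 792) = 22265/(-45436) = 22265*(-1/45436) = -22265/45436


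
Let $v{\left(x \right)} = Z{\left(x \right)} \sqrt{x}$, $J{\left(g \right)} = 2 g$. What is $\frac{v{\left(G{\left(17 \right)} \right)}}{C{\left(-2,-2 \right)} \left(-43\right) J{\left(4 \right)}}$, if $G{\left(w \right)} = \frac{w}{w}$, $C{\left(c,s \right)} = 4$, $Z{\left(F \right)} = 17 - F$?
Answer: $- \frac{1}{86} \approx -0.011628$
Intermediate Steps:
$G{\left(w \right)} = 1$
$v{\left(x \right)} = \sqrt{x} \left(17 - x\right)$ ($v{\left(x \right)} = \left(17 - x\right) \sqrt{x} = \sqrt{x} \left(17 - x\right)$)
$\frac{v{\left(G{\left(17 \right)} \right)}}{C{\left(-2,-2 \right)} \left(-43\right) J{\left(4 \right)}} = \frac{\sqrt{1} \left(17 - 1\right)}{4 \left(-43\right) 2 \cdot 4} = \frac{1 \left(17 - 1\right)}{\left(-172\right) 8} = \frac{1 \cdot 16}{-1376} = 16 \left(- \frac{1}{1376}\right) = - \frac{1}{86}$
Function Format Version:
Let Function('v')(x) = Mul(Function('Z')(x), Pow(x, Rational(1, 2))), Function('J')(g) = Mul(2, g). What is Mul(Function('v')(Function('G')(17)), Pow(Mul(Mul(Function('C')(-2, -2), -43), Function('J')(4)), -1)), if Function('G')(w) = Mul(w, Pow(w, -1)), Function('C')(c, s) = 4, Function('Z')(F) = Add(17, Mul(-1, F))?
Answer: Rational(-1, 86) ≈ -0.011628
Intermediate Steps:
Function('G')(w) = 1
Function('v')(x) = Mul(Pow(x, Rational(1, 2)), Add(17, Mul(-1, x))) (Function('v')(x) = Mul(Add(17, Mul(-1, x)), Pow(x, Rational(1, 2))) = Mul(Pow(x, Rational(1, 2)), Add(17, Mul(-1, x))))
Mul(Function('v')(Function('G')(17)), Pow(Mul(Mul(Function('C')(-2, -2), -43), Function('J')(4)), -1)) = Mul(Mul(Pow(1, Rational(1, 2)), Add(17, Mul(-1, 1))), Pow(Mul(Mul(4, -43), Mul(2, 4)), -1)) = Mul(Mul(1, Add(17, -1)), Pow(Mul(-172, 8), -1)) = Mul(Mul(1, 16), Pow(-1376, -1)) = Mul(16, Rational(-1, 1376)) = Rational(-1, 86)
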